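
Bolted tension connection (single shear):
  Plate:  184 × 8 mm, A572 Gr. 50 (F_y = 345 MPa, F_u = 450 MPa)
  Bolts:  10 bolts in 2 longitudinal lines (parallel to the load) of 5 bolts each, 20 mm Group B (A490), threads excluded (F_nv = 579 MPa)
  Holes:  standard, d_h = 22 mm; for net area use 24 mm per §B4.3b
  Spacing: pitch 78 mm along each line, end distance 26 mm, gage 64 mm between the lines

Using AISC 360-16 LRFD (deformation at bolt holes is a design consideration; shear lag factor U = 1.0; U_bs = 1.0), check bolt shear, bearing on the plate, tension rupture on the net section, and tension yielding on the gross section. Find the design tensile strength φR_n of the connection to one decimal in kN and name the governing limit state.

367.2 kN (net-section rupture governs)

Bolt shear: A_b = π(20)²/4 = 314.16 mm². φR_n = 0.75 × 579 × 314.16 × 10 × 1 = 1364.2 kN.
Bearing (8 mm plate, F_u = 450 MPa): end bolts L_c = 26 − 22/2 = 15, R_n = min(1.2×15×8×450, 2.4×20×8×450) = 64.8 kN/bolt; interior L_c = 78 − 22 = 56, R_n = 172.8 kN/bolt. φR_n = 0.75 × (2×64.8 + 8×172.8) = 1134.0 kN.
Tension rupture (net): A_n = (184 − 2×24)×8 = 1088 mm² (U = 1.0, A_e = A_n). φR_n = 0.75 × 450 × 1088 = 367.2 kN.
Tension yield (gross): A_g = 184×8 = 1472 mm². φR_n = 0.90 × 345 × 1472 = 457.1 kN.
Governing: min(1364.2, 1134.0, 367.2, 457.1) = 367.2 kN → net-section rupture.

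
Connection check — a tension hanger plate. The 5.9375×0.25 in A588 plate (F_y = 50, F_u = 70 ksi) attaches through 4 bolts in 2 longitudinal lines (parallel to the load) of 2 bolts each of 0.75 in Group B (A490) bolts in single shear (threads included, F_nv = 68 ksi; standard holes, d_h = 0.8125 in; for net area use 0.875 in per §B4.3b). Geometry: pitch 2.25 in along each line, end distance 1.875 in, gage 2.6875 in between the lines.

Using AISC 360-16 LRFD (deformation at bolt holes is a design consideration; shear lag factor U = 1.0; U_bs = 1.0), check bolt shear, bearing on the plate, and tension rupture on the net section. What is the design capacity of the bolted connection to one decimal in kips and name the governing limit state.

Bolt shear: A_b = π(0.75)²/4 = 0.44179 in². φR_n = 0.75 × 68 × 0.44179 × 4 × 1 = 90.1 kips.
Bearing (0.25 in plate, F_u = 70 ksi): end bolts L_c = 1.875 − 0.8125/2 = 1.46875, R_n = min(1.2×1.46875×0.25×70, 2.4×0.75×0.25×70) = 30.844 kips/bolt; interior L_c = 2.25 − 0.8125 = 1.4375, R_n = 30.188 kips/bolt. φR_n = 0.75 × (2×30.844 + 2×30.188) = 91.5 kips.
Tension rupture (net): A_n = (5.9375 − 2×0.875)×0.25 = 1.0469 in² (U = 1.0, A_e = A_n). φR_n = 0.75 × 70 × 1.0469 = 55.0 kips.
Governing: min(90.1, 91.5, 55.0) = 55.0 kips → net-section rupture.

55.0 kips (net-section rupture governs)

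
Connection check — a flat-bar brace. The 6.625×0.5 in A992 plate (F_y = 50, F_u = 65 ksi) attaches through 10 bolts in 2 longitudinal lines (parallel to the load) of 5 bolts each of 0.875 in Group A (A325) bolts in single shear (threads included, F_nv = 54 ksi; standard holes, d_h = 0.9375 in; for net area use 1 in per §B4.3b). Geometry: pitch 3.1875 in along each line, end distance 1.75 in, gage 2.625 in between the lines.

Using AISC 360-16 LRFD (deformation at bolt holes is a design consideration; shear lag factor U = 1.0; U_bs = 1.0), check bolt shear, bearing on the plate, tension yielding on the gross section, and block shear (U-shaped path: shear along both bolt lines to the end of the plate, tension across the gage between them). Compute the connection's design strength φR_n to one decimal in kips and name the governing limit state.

149.1 kips (gross-section yield governs)

Bolt shear: A_b = π(0.875)²/4 = 0.60132 in². φR_n = 0.75 × 54 × 0.60132 × 10 × 1 = 243.5 kips.
Bearing (0.5 in plate, F_u = 65 ksi): end bolts L_c = 1.75 − 0.9375/2 = 1.28125, R_n = min(1.2×1.28125×0.5×65, 2.4×0.875×0.5×65) = 49.969 kips/bolt; interior L_c = 3.1875 − 0.9375 = 2.25, R_n = 68.25 kips/bolt. φR_n = 0.75 × (2×49.969 + 8×68.25) = 484.5 kips.
Tension yield (gross): A_g = 6.625×0.5 = 3.3125 in². φR_n = 0.90 × 50 × 3.3125 = 149.1 kips.
Block shear: shear path 2×[1.75+4×3.1875] = 2×14.5 in, A_gv = 14.5, A_nv = 2×(14.5 − 4.5×1)×0.5 = 10 in²; tension across gage: (2.625 − 1×1)×0.5 = 0.8125 in². R_n = min(0.6×65×10, 0.6×50×14.5) + 1.0×65×0.8125 = min(390, 435) + 52.813 = 442.81 kips. φR_n = 0.75 × 442.81 = 332.1 kips.
Governing: min(243.5, 484.5, 149.1, 332.1) = 149.1 kips → gross-section yield.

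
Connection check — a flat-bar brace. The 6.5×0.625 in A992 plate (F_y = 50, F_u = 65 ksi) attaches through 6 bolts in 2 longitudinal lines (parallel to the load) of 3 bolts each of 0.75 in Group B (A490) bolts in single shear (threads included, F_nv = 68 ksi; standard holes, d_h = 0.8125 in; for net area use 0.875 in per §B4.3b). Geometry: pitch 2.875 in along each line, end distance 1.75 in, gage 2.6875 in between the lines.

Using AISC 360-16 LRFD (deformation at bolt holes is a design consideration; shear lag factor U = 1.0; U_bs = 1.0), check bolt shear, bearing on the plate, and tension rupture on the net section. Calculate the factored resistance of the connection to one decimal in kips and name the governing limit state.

Bolt shear: A_b = π(0.75)²/4 = 0.44179 in². φR_n = 0.75 × 68 × 0.44179 × 6 × 1 = 135.2 kips.
Bearing (0.625 in plate, F_u = 65 ksi): end bolts L_c = 1.75 − 0.8125/2 = 1.34375, R_n = min(1.2×1.34375×0.625×65, 2.4×0.75×0.625×65) = 65.508 kips/bolt; interior L_c = 2.875 − 0.8125 = 2.0625, R_n = 73.125 kips/bolt. φR_n = 0.75 × (2×65.508 + 4×73.125) = 317.6 kips.
Tension rupture (net): A_n = (6.5 − 2×0.875)×0.625 = 2.9688 in² (U = 1.0, A_e = A_n). φR_n = 0.75 × 65 × 2.9688 = 144.7 kips.
Governing: min(135.2, 317.6, 144.7) = 135.2 kips → bolt shear.

135.2 kips (bolt shear governs)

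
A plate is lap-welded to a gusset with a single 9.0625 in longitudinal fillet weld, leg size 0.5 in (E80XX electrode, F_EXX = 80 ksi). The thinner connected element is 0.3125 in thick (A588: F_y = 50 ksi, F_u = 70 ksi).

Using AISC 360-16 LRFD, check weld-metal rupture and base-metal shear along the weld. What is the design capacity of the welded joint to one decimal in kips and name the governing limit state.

Weld metal: throat = 0.707×0.5 = 0.3535 in, L = 9.0625 in. φR_n = 0.75 × 0.6 × 80 × 0.3535 × 9.0625 = 115.3 kips.
Base metal shear (0.3125 in plate): yield φR_n = 1.0×0.6×50×0.3125×9.0625 = 85.0 kips; rupture φR_n = 0.75×0.6×70×0.3125×9.0625 = 89.2 kips; take 85.0 kips (yield).
Governing: min(115.3, 85.0) = 85.0 kips → base-metal shear.

85.0 kips (base-metal shear governs)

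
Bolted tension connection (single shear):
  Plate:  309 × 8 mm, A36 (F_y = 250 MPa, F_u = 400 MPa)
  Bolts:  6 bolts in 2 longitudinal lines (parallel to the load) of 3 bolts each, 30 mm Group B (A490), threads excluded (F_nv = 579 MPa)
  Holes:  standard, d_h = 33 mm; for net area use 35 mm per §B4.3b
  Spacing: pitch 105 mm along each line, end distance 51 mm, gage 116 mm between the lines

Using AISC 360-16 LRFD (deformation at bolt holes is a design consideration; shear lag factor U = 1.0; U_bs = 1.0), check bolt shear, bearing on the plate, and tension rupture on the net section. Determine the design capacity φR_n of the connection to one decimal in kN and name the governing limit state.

573.6 kN (net-section rupture governs)

Bolt shear: A_b = π(30)²/4 = 706.86 mm². φR_n = 0.75 × 579 × 706.86 × 6 × 1 = 1841.7 kN.
Bearing (8 mm plate, F_u = 400 MPa): end bolts L_c = 51 − 33/2 = 34.5, R_n = min(1.2×34.5×8×400, 2.4×30×8×400) = 132.48 kN/bolt; interior L_c = 105 − 33 = 72, R_n = 230.4 kN/bolt. φR_n = 0.75 × (2×132.48 + 4×230.4) = 889.9 kN.
Tension rupture (net): A_n = (309 − 2×35)×8 = 1912 mm² (U = 1.0, A_e = A_n). φR_n = 0.75 × 400 × 1912 = 573.6 kN.
Governing: min(1841.7, 889.9, 573.6) = 573.6 kN → net-section rupture.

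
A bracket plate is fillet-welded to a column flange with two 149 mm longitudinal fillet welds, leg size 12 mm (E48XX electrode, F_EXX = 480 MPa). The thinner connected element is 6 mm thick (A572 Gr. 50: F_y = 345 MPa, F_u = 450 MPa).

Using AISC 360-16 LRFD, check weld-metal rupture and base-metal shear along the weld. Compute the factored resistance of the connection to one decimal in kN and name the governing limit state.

362.1 kN (base-metal shear governs)

Weld metal: throat = 0.707×12 = 8.484 mm, L = 2×149 = 298 mm. φR_n = 0.75 × 0.6 × 480 × 8.484 × 298 = 546.1 kN.
Base metal shear (6 mm plate): yield φR_n = 1.0×0.6×345×6×298 = 370.1 kN; rupture φR_n = 0.75×0.6×450×6×298 = 362.1 kN; take 362.1 kN (rupture).
Governing: min(546.1, 362.1) = 362.1 kN → base-metal shear.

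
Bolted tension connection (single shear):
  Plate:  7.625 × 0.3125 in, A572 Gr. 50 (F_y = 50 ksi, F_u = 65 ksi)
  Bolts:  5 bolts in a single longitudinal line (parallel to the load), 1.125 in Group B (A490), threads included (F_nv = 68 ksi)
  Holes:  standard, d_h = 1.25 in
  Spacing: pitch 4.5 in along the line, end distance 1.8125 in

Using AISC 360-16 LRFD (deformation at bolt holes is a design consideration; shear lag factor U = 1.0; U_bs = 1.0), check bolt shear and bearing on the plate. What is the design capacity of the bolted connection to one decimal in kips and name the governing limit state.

186.2 kips (bearing governs)

Bolt shear: A_b = π(1.125)²/4 = 0.99402 in². φR_n = 0.75 × 68 × 0.99402 × 5 × 1 = 253.5 kips.
Bearing (0.3125 in plate, F_u = 65 ksi): end bolts L_c = 1.8125 − 1.25/2 = 1.1875, R_n = min(1.2×1.1875×0.3125×65, 2.4×1.125×0.3125×65) = 28.945 kips/bolt; interior L_c = 4.5 − 1.25 = 3.25, R_n = 54.844 kips/bolt. φR_n = 0.75 × (1×28.945 + 4×54.844) = 186.2 kips.
Governing: min(253.5, 186.2) = 186.2 kips → bearing.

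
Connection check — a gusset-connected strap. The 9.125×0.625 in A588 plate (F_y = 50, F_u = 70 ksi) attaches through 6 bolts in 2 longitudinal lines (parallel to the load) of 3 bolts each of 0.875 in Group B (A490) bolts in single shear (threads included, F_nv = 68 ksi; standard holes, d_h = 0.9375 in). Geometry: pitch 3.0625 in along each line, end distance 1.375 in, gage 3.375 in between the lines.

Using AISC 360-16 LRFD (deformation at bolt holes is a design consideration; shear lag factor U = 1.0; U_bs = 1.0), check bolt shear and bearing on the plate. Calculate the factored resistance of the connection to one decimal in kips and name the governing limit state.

Bolt shear: A_b = π(0.875)²/4 = 0.60132 in². φR_n = 0.75 × 68 × 0.60132 × 6 × 1 = 184.0 kips.
Bearing (0.625 in plate, F_u = 70 ksi): end bolts L_c = 1.375 − 0.9375/2 = 0.90625, R_n = min(1.2×0.90625×0.625×70, 2.4×0.875×0.625×70) = 47.578 kips/bolt; interior L_c = 3.0625 − 0.9375 = 2.125, R_n = 91.875 kips/bolt. φR_n = 0.75 × (2×47.578 + 4×91.875) = 347.0 kips.
Governing: min(184.0, 347.0) = 184.0 kips → bolt shear.

184.0 kips (bolt shear governs)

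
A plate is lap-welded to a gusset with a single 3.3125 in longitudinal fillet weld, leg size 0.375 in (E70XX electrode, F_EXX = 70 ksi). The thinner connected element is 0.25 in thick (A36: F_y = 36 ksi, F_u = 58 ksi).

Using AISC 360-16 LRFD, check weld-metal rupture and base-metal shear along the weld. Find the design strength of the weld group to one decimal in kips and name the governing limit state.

Weld metal: throat = 0.707×0.375 = 0.26513 in, L = 3.3125 in. φR_n = 0.75 × 0.6 × 70 × 0.26513 × 3.3125 = 27.7 kips.
Base metal shear (0.25 in plate): yield φR_n = 1.0×0.6×36×0.25×3.3125 = 17.9 kips; rupture φR_n = 0.75×0.6×58×0.25×3.3125 = 21.6 kips; take 17.9 kips (yield).
Governing: min(27.7, 17.9) = 17.9 kips → base-metal shear.

17.9 kips (base-metal shear governs)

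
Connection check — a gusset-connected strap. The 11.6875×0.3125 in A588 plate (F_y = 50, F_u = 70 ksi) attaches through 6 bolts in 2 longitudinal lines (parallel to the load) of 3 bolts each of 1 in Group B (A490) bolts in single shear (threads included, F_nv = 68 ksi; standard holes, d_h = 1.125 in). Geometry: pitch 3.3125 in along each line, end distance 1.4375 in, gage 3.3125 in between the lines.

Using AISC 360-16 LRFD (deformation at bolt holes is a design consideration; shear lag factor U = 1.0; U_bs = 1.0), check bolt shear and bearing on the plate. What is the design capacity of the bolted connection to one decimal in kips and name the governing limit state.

192.0 kips (bearing governs)

Bolt shear: A_b = π(1)²/4 = 0.7854 in². φR_n = 0.75 × 68 × 0.7854 × 6 × 1 = 240.3 kips.
Bearing (0.3125 in plate, F_u = 70 ksi): end bolts L_c = 1.4375 − 1.125/2 = 0.875, R_n = min(1.2×0.875×0.3125×70, 2.4×1×0.3125×70) = 22.969 kips/bolt; interior L_c = 3.3125 − 1.125 = 2.1875, R_n = 52.5 kips/bolt. φR_n = 0.75 × (2×22.969 + 4×52.5) = 192.0 kips.
Governing: min(240.3, 192.0) = 192.0 kips → bearing.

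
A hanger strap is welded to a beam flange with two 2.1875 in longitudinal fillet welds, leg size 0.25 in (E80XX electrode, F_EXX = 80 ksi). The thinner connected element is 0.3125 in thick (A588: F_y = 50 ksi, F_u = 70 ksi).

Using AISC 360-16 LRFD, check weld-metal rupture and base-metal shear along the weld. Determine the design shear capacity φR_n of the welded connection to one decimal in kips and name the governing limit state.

27.8 kips (weld metal governs)

Weld metal: throat = 0.707×0.25 = 0.17675 in, L = 2×2.1875 = 4.375 in. φR_n = 0.75 × 0.6 × 80 × 0.17675 × 4.375 = 27.8 kips.
Base metal shear (0.3125 in plate): yield φR_n = 1.0×0.6×50×0.3125×4.375 = 41.0 kips; rupture φR_n = 0.75×0.6×70×0.3125×4.375 = 43.1 kips; take 41.0 kips (yield).
Governing: min(27.8, 41.0) = 27.8 kips → weld metal.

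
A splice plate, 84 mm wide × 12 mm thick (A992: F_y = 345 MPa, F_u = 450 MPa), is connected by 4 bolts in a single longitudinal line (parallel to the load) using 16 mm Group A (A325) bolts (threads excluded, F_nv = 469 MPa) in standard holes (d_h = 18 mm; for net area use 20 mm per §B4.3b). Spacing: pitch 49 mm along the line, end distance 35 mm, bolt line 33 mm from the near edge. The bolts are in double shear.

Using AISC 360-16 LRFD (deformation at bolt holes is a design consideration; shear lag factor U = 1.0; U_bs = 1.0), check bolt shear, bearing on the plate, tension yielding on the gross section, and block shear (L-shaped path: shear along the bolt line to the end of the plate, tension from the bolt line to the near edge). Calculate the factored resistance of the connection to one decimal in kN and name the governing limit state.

313.0 kN (gross-section yield governs)

Bolt shear: A_b = π(16)²/4 = 201.06 mm². φR_n = 0.75 × 469 × 201.06 × 4 × 2 = 565.8 kN.
Bearing (12 mm plate, F_u = 450 MPa): end bolts L_c = 35 − 18/2 = 26, R_n = min(1.2×26×12×450, 2.4×16×12×450) = 168.48 kN/bolt; interior L_c = 49 − 18 = 31, R_n = 200.88 kN/bolt. φR_n = 0.75 × (1×168.48 + 3×200.88) = 578.3 kN.
Tension yield (gross): A_g = 84×12 = 1008 mm². φR_n = 0.90 × 345 × 1008 = 313.0 kN.
Block shear: shear path 1×[35+3×49] = 1×182 mm, A_gv = 2184, A_nv = 1×(182 − 3.5×20)×12 = 1344 mm²; tension to near edge: (33 − 0.5×20)×12 = 276 mm². R_n = min(0.6×450×1344, 0.6×345×2184) + 1.0×450×276 = min(362.88, 452.09) + 124.2 = 487.08 kN. φR_n = 0.75 × 487.08 = 365.3 kN.
Governing: min(565.8, 578.3, 313.0, 365.3) = 313.0 kN → gross-section yield.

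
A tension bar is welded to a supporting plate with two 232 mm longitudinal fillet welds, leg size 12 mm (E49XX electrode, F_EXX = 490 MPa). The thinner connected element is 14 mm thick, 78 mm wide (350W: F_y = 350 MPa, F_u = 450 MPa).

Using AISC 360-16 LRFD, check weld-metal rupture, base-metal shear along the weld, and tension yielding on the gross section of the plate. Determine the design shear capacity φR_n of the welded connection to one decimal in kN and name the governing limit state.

344.0 kN (gross-section yield governs)

Weld metal: throat = 0.707×12 = 8.484 mm, L = 2×232 = 464 mm. φR_n = 0.75 × 0.6 × 490 × 8.484 × 464 = 868.0 kN.
Base metal shear (14 mm plate): yield φR_n = 1.0×0.6×350×14×464 = 1364.2 kN; rupture φR_n = 0.75×0.6×450×14×464 = 1315.4 kN; take 1315.4 kN (rupture).
Tension yield (gross): A_g = 78×14 = 1092 mm². φR_n = 0.90 × 350 × 1092 = 344.0 kN.
Governing: min(868.0, 1315.4, 344.0) = 344.0 kN → gross-section yield.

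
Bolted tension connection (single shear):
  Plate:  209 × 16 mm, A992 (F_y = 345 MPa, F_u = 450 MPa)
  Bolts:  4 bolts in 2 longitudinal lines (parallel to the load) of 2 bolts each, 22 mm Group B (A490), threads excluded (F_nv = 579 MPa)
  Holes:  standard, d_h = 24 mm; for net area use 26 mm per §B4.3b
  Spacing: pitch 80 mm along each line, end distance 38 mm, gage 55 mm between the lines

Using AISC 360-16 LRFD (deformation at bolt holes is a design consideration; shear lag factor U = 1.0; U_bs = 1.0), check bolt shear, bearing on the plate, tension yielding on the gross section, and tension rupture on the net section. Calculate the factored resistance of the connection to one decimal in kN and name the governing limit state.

660.3 kN (bolt shear governs)

Bolt shear: A_b = π(22)²/4 = 380.13 mm². φR_n = 0.75 × 579 × 380.13 × 4 × 1 = 660.3 kN.
Bearing (16 mm plate, F_u = 450 MPa): end bolts L_c = 38 − 24/2 = 26, R_n = min(1.2×26×16×450, 2.4×22×16×450) = 224.64 kN/bolt; interior L_c = 80 − 24 = 56, R_n = 380.16 kN/bolt. φR_n = 0.75 × (2×224.64 + 2×380.16) = 907.2 kN.
Tension yield (gross): A_g = 209×16 = 3344 mm². φR_n = 0.90 × 345 × 3344 = 1038.3 kN.
Tension rupture (net): A_n = (209 − 2×26)×16 = 2512 mm² (U = 1.0, A_e = A_n). φR_n = 0.75 × 450 × 2512 = 847.8 kN.
Governing: min(660.3, 907.2, 1038.3, 847.8) = 660.3 kN → bolt shear.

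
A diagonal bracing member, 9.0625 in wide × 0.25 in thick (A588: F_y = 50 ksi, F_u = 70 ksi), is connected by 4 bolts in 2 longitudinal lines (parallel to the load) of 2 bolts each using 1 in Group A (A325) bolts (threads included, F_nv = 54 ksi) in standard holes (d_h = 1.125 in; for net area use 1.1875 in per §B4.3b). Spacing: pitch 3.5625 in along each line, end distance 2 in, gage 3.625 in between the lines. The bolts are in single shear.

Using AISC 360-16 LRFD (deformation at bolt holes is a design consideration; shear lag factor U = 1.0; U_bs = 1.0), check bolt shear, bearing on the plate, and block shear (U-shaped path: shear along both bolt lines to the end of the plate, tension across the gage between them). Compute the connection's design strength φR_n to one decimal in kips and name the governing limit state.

91.5 kips (block shear governs)

Bolt shear: A_b = π(1)²/4 = 0.7854 in². φR_n = 0.75 × 54 × 0.7854 × 4 × 1 = 127.2 kips.
Bearing (0.25 in plate, F_u = 70 ksi): end bolts L_c = 2 − 1.125/2 = 1.4375, R_n = min(1.2×1.4375×0.25×70, 2.4×1×0.25×70) = 30.188 kips/bolt; interior L_c = 3.5625 − 1.125 = 2.4375, R_n = 42 kips/bolt. φR_n = 0.75 × (2×30.188 + 2×42) = 108.3 kips.
Block shear: shear path 2×[2+1×3.5625] = 2×5.5625 in, A_gv = 2.7813, A_nv = 2×(5.5625 − 1.5×1.1875)×0.25 = 1.8906 in²; tension across gage: (3.625 − 1×1.1875)×0.25 = 0.60938 in². R_n = min(0.6×70×1.8906, 0.6×50×2.7813) + 1.0×70×0.60938 = min(79.405, 83.439) + 42.657 = 122.06 kips. φR_n = 0.75 × 122.06 = 91.5 kips.
Governing: min(127.2, 108.3, 91.5) = 91.5 kips → block shear.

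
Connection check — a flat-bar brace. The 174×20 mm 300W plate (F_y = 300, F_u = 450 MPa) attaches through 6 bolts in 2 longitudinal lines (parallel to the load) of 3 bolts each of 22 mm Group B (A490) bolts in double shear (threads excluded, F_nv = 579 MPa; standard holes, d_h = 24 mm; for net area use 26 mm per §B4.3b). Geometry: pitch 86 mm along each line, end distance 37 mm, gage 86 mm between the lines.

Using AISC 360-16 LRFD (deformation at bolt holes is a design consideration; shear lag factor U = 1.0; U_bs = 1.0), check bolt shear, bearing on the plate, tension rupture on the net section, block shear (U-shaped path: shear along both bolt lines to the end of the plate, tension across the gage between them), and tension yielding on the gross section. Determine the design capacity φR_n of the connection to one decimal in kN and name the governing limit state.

Bolt shear: A_b = π(22)²/4 = 380.13 mm². φR_n = 0.75 × 579 × 380.13 × 6 × 2 = 1980.9 kN.
Bearing (20 mm plate, F_u = 450 MPa): end bolts L_c = 37 − 24/2 = 25, R_n = min(1.2×25×20×450, 2.4×22×20×450) = 270 kN/bolt; interior L_c = 86 − 24 = 62, R_n = 475.2 kN/bolt. φR_n = 0.75 × (2×270 + 4×475.2) = 1830.6 kN.
Tension rupture (net): A_n = (174 − 2×26)×20 = 2440 mm² (U = 1.0, A_e = A_n). φR_n = 0.75 × 450 × 2440 = 823.5 kN.
Block shear: shear path 2×[37+2×86] = 2×209 mm, A_gv = 8360, A_nv = 2×(209 − 2.5×26)×20 = 5760 mm²; tension across gage: (86 − 1×26)×20 = 1200 mm². R_n = min(0.6×450×5760, 0.6×300×8360) + 1.0×450×1200 = min(1555.2, 1504.8) + 540 = 2044.8 kN. φR_n = 0.75 × 2044.8 = 1533.6 kN.
Tension yield (gross): A_g = 174×20 = 3480 mm². φR_n = 0.90 × 300 × 3480 = 939.6 kN.
Governing: min(1980.9, 1830.6, 823.5, 1533.6, 939.6) = 823.5 kN → net-section rupture.

823.5 kN (net-section rupture governs)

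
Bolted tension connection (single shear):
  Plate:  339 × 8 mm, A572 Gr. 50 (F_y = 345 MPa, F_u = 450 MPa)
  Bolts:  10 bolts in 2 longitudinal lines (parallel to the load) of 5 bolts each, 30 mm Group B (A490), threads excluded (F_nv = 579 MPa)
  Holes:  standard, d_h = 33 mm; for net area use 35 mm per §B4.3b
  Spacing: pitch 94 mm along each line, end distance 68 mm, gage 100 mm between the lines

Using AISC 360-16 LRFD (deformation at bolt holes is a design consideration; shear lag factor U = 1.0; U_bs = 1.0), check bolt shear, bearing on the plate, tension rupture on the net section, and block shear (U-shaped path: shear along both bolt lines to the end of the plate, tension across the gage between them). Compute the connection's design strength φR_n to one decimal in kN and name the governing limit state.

Bolt shear: A_b = π(30)²/4 = 706.86 mm². φR_n = 0.75 × 579 × 706.86 × 10 × 1 = 3069.5 kN.
Bearing (8 mm plate, F_u = 450 MPa): end bolts L_c = 68 − 33/2 = 51.5, R_n = min(1.2×51.5×8×450, 2.4×30×8×450) = 222.48 kN/bolt; interior L_c = 94 − 33 = 61, R_n = 259.2 kN/bolt. φR_n = 0.75 × (2×222.48 + 8×259.2) = 1888.9 kN.
Tension rupture (net): A_n = (339 − 2×35)×8 = 2152 mm² (U = 1.0, A_e = A_n). φR_n = 0.75 × 450 × 2152 = 726.3 kN.
Block shear: shear path 2×[68+4×94] = 2×444 mm, A_gv = 7104, A_nv = 2×(444 − 4.5×35)×8 = 4584 mm²; tension across gage: (100 − 1×35)×8 = 520 mm². R_n = min(0.6×450×4584, 0.6×345×7104) + 1.0×450×520 = min(1237.7, 1470.5) + 234 = 1471.7 kN. φR_n = 0.75 × 1471.7 = 1103.8 kN.
Governing: min(3069.5, 1888.9, 726.3, 1103.8) = 726.3 kN → net-section rupture.

726.3 kN (net-section rupture governs)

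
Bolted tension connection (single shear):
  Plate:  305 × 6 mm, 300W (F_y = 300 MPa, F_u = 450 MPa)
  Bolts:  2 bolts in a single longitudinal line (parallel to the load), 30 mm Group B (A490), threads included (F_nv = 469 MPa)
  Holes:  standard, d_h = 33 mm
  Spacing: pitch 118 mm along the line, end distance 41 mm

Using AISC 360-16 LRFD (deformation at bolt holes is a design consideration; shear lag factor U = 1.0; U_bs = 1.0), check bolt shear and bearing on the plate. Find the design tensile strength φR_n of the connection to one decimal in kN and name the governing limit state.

Bolt shear: A_b = π(30)²/4 = 706.86 mm². φR_n = 0.75 × 469 × 706.86 × 2 × 1 = 497.3 kN.
Bearing (6 mm plate, F_u = 450 MPa): end bolts L_c = 41 − 33/2 = 24.5, R_n = min(1.2×24.5×6×450, 2.4×30×6×450) = 79.38 kN/bolt; interior L_c = 118 − 33 = 85, R_n = 194.4 kN/bolt. φR_n = 0.75 × (1×79.38 + 1×194.4) = 205.3 kN.
Governing: min(497.3, 205.3) = 205.3 kN → bearing.

205.3 kN (bearing governs)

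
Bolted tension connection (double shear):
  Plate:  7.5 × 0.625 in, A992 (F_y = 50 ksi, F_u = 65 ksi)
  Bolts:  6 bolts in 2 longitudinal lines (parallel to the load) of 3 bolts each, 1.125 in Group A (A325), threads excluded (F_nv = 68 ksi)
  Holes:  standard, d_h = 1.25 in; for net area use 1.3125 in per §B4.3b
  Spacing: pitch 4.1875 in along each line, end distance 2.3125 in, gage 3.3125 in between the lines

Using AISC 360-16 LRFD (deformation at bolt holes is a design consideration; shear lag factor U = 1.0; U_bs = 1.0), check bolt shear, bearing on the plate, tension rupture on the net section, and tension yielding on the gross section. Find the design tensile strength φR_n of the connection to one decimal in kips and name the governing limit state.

Bolt shear: A_b = π(1.125)²/4 = 0.99402 in². φR_n = 0.75 × 68 × 0.99402 × 6 × 2 = 608.3 kips.
Bearing (0.625 in plate, F_u = 65 ksi): end bolts L_c = 2.3125 − 1.25/2 = 1.6875, R_n = min(1.2×1.6875×0.625×65, 2.4×1.125×0.625×65) = 82.266 kips/bolt; interior L_c = 4.1875 − 1.25 = 2.9375, R_n = 109.69 kips/bolt. φR_n = 0.75 × (2×82.266 + 4×109.69) = 452.5 kips.
Tension rupture (net): A_n = (7.5 − 2×1.3125)×0.625 = 3.0469 in² (U = 1.0, A_e = A_n). φR_n = 0.75 × 65 × 3.0469 = 148.5 kips.
Tension yield (gross): A_g = 7.5×0.625 = 4.6875 in². φR_n = 0.90 × 50 × 4.6875 = 210.9 kips.
Governing: min(608.3, 452.5, 148.5, 210.9) = 148.5 kips → net-section rupture.

148.5 kips (net-section rupture governs)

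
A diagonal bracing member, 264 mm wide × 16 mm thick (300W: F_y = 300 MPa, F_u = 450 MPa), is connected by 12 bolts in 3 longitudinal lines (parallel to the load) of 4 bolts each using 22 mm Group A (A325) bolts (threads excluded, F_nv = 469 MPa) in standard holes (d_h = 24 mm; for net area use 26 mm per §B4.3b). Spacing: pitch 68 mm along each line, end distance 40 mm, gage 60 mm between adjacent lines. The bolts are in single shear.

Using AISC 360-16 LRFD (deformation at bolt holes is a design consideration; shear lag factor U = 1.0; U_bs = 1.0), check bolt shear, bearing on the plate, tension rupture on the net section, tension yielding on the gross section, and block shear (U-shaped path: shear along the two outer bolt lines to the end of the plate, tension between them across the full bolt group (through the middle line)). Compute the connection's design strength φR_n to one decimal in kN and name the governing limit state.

1004.4 kN (net-section rupture governs)

Bolt shear: A_b = π(22)²/4 = 380.13 mm². φR_n = 0.75 × 469 × 380.13 × 12 × 1 = 1604.5 kN.
Bearing (16 mm plate, F_u = 450 MPa): end bolts L_c = 40 − 24/2 = 28, R_n = min(1.2×28×16×450, 2.4×22×16×450) = 241.92 kN/bolt; interior L_c = 68 − 24 = 44, R_n = 380.16 kN/bolt. φR_n = 0.75 × (3×241.92 + 9×380.16) = 3110.4 kN.
Tension rupture (net): A_n = (264 − 3×26)×16 = 2976 mm² (U = 1.0, A_e = A_n). φR_n = 0.75 × 450 × 2976 = 1004.4 kN.
Tension yield (gross): A_g = 264×16 = 4224 mm². φR_n = 0.90 × 300 × 4224 = 1140.5 kN.
Block shear: shear path 2×[40+3×68] = 2×244 mm, A_gv = 7808, A_nv = 2×(244 − 3.5×26)×16 = 4896 mm²; tension across gage: (120 − 2×26)×16 = 1088 mm². R_n = min(0.6×450×4896, 0.6×300×7808) + 1.0×450×1088 = min(1321.9, 1405.4) + 489.6 = 1811.5 kN. φR_n = 0.75 × 1811.5 = 1358.6 kN.
Governing: min(1604.5, 3110.4, 1004.4, 1140.5, 1358.6) = 1004.4 kN → net-section rupture.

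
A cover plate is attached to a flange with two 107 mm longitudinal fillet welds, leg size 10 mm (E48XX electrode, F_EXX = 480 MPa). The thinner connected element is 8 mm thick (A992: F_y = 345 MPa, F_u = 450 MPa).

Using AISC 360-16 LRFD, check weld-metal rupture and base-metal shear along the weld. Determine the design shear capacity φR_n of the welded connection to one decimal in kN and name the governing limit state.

326.8 kN (weld metal governs)

Weld metal: throat = 0.707×10 = 7.07 mm, L = 2×107 = 214 mm. φR_n = 0.75 × 0.6 × 480 × 7.07 × 214 = 326.8 kN.
Base metal shear (8 mm plate): yield φR_n = 1.0×0.6×345×8×214 = 354.4 kN; rupture φR_n = 0.75×0.6×450×8×214 = 346.7 kN; take 346.7 kN (rupture).
Governing: min(326.8, 346.7) = 326.8 kN → weld metal.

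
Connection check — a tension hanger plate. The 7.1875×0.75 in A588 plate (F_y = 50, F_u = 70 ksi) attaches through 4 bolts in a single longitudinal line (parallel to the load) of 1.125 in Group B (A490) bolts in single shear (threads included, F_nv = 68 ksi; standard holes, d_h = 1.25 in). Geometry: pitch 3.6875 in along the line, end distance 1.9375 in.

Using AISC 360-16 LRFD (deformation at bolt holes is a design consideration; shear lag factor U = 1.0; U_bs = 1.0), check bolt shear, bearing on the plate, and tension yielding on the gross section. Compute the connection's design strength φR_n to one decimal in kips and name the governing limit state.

Bolt shear: A_b = π(1.125)²/4 = 0.99402 in². φR_n = 0.75 × 68 × 0.99402 × 4 × 1 = 202.8 kips.
Bearing (0.75 in plate, F_u = 70 ksi): end bolts L_c = 1.9375 − 1.25/2 = 1.3125, R_n = min(1.2×1.3125×0.75×70, 2.4×1.125×0.75×70) = 82.688 kips/bolt; interior L_c = 3.6875 − 1.25 = 2.4375, R_n = 141.75 kips/bolt. φR_n = 0.75 × (1×82.688 + 3×141.75) = 381.0 kips.
Tension yield (gross): A_g = 7.1875×0.75 = 5.3906 in². φR_n = 0.90 × 50 × 5.3906 = 242.6 kips.
Governing: min(202.8, 381.0, 242.6) = 202.8 kips → bolt shear.

202.8 kips (bolt shear governs)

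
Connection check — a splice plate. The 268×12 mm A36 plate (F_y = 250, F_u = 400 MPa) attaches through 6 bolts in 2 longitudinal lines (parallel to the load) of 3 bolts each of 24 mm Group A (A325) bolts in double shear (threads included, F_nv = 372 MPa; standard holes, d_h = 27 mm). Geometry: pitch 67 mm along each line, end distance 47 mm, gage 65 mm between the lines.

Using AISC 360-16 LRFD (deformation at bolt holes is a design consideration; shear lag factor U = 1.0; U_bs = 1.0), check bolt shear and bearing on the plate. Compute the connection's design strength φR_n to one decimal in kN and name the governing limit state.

980.6 kN (bearing governs)

Bolt shear: A_b = π(24)²/4 = 452.39 mm². φR_n = 0.75 × 372 × 452.39 × 6 × 2 = 1514.6 kN.
Bearing (12 mm plate, F_u = 400 MPa): end bolts L_c = 47 − 27/2 = 33.5, R_n = min(1.2×33.5×12×400, 2.4×24×12×400) = 192.96 kN/bolt; interior L_c = 67 − 27 = 40, R_n = 230.4 kN/bolt. φR_n = 0.75 × (2×192.96 + 4×230.4) = 980.6 kN.
Governing: min(1514.6, 980.6) = 980.6 kN → bearing.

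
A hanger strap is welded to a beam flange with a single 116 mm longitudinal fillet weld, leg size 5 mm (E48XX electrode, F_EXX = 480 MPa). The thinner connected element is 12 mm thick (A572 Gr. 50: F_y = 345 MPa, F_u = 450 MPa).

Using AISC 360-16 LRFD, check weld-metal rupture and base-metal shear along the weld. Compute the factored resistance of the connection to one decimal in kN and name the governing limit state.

88.6 kN (weld metal governs)

Weld metal: throat = 0.707×5 = 3.535 mm, L = 116 mm. φR_n = 0.75 × 0.6 × 480 × 3.535 × 116 = 88.6 kN.
Base metal shear (12 mm plate): yield φR_n = 1.0×0.6×345×12×116 = 288.1 kN; rupture φR_n = 0.75×0.6×450×12×116 = 281.9 kN; take 281.9 kN (rupture).
Governing: min(88.6, 281.9) = 88.6 kN → weld metal.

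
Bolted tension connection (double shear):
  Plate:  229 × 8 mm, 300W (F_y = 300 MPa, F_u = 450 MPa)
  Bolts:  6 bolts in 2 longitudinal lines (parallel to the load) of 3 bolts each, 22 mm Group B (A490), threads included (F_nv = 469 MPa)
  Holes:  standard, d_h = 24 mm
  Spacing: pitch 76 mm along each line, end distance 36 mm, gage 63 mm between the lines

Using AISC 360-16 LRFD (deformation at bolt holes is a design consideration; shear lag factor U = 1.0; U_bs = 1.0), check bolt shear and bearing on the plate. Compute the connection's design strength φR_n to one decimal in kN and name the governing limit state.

Bolt shear: A_b = π(22)²/4 = 380.13 mm². φR_n = 0.75 × 469 × 380.13 × 6 × 2 = 1604.5 kN.
Bearing (8 mm plate, F_u = 450 MPa): end bolts L_c = 36 − 24/2 = 24, R_n = min(1.2×24×8×450, 2.4×22×8×450) = 103.68 kN/bolt; interior L_c = 76 − 24 = 52, R_n = 190.08 kN/bolt. φR_n = 0.75 × (2×103.68 + 4×190.08) = 725.8 kN.
Governing: min(1604.5, 725.8) = 725.8 kN → bearing.

725.8 kN (bearing governs)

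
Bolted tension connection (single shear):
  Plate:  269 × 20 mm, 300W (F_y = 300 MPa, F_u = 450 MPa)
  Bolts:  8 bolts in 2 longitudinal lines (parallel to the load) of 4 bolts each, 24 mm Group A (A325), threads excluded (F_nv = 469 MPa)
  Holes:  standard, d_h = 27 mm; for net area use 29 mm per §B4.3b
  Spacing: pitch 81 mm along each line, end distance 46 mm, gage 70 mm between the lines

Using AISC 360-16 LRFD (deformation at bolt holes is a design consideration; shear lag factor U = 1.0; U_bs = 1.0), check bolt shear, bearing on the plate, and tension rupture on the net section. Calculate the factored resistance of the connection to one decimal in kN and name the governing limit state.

Bolt shear: A_b = π(24)²/4 = 452.39 mm². φR_n = 0.75 × 469 × 452.39 × 8 × 1 = 1273.0 kN.
Bearing (20 mm plate, F_u = 450 MPa): end bolts L_c = 46 − 27/2 = 32.5, R_n = min(1.2×32.5×20×450, 2.4×24×20×450) = 351 kN/bolt; interior L_c = 81 − 27 = 54, R_n = 518.4 kN/bolt. φR_n = 0.75 × (2×351 + 6×518.4) = 2859.3 kN.
Tension rupture (net): A_n = (269 − 2×29)×20 = 4220 mm² (U = 1.0, A_e = A_n). φR_n = 0.75 × 450 × 4220 = 1424.3 kN.
Governing: min(1273.0, 2859.3, 1424.3) = 1273.0 kN → bolt shear.

1273.0 kN (bolt shear governs)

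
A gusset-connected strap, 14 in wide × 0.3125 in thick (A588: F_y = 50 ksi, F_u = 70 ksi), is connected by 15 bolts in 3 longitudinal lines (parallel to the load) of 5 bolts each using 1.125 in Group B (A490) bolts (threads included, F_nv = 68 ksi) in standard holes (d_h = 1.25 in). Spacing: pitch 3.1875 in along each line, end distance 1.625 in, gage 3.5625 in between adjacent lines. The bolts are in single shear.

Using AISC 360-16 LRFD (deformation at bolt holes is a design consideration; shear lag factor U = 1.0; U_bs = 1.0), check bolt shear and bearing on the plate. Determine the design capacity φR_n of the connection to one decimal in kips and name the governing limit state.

Bolt shear: A_b = π(1.125)²/4 = 0.99402 in². φR_n = 0.75 × 68 × 0.99402 × 15 × 1 = 760.4 kips.
Bearing (0.3125 in plate, F_u = 70 ksi): end bolts L_c = 1.625 − 1.25/2 = 1, R_n = min(1.2×1×0.3125×70, 2.4×1.125×0.3125×70) = 26.25 kips/bolt; interior L_c = 3.1875 − 1.25 = 1.9375, R_n = 50.859 kips/bolt. φR_n = 0.75 × (3×26.25 + 12×50.859) = 516.8 kips.
Governing: min(760.4, 516.8) = 516.8 kips → bearing.

516.8 kips (bearing governs)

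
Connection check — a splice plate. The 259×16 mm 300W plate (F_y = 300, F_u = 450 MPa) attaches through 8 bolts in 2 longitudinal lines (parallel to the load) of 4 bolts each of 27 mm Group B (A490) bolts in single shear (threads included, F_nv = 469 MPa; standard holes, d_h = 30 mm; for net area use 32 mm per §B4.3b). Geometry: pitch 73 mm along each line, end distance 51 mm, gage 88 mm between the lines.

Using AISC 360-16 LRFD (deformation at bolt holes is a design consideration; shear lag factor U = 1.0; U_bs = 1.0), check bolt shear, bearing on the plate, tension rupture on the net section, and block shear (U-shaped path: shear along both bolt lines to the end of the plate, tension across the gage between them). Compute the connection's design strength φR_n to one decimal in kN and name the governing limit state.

1053.0 kN (net-section rupture governs)

Bolt shear: A_b = π(27)²/4 = 572.56 mm². φR_n = 0.75 × 469 × 572.56 × 8 × 1 = 1611.2 kN.
Bearing (16 mm plate, F_u = 450 MPa): end bolts L_c = 51 − 30/2 = 36, R_n = min(1.2×36×16×450, 2.4×27×16×450) = 311.04 kN/bolt; interior L_c = 73 − 30 = 43, R_n = 371.52 kN/bolt. φR_n = 0.75 × (2×311.04 + 6×371.52) = 2138.4 kN.
Tension rupture (net): A_n = (259 − 2×32)×16 = 3120 mm² (U = 1.0, A_e = A_n). φR_n = 0.75 × 450 × 3120 = 1053.0 kN.
Block shear: shear path 2×[51+3×73] = 2×270 mm, A_gv = 8640, A_nv = 2×(270 − 3.5×32)×16 = 5056 mm²; tension across gage: (88 − 1×32)×16 = 896 mm². R_n = min(0.6×450×5056, 0.6×300×8640) + 1.0×450×896 = min(1365.1, 1555.2) + 403.2 = 1768.3 kN. φR_n = 0.75 × 1768.3 = 1326.2 kN.
Governing: min(1611.2, 2138.4, 1053.0, 1326.2) = 1053.0 kN → net-section rupture.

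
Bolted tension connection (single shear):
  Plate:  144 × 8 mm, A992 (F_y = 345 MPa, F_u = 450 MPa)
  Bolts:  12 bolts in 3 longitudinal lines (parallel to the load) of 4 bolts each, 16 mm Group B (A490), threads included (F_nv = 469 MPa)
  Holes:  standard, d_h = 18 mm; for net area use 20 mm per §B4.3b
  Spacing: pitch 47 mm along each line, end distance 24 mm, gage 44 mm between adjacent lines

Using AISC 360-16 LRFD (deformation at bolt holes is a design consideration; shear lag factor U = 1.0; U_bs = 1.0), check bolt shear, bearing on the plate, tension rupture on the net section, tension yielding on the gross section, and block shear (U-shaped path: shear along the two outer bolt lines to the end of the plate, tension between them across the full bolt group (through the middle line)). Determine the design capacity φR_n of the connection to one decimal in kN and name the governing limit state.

226.8 kN (net-section rupture governs)

Bolt shear: A_b = π(16)²/4 = 201.06 mm². φR_n = 0.75 × 469 × 201.06 × 12 × 1 = 848.7 kN.
Bearing (8 mm plate, F_u = 450 MPa): end bolts L_c = 24 − 18/2 = 15, R_n = min(1.2×15×8×450, 2.4×16×8×450) = 64.8 kN/bolt; interior L_c = 47 − 18 = 29, R_n = 125.28 kN/bolt. φR_n = 0.75 × (3×64.8 + 9×125.28) = 991.4 kN.
Tension rupture (net): A_n = (144 − 3×20)×8 = 672 mm² (U = 1.0, A_e = A_n). φR_n = 0.75 × 450 × 672 = 226.8 kN.
Tension yield (gross): A_g = 144×8 = 1152 mm². φR_n = 0.90 × 345 × 1152 = 357.7 kN.
Block shear: shear path 2×[24+3×47] = 2×165 mm, A_gv = 2640, A_nv = 2×(165 − 3.5×20)×8 = 1520 mm²; tension across gage: (88 − 2×20)×8 = 384 mm². R_n = min(0.6×450×1520, 0.6×345×2640) + 1.0×450×384 = min(410.4, 546.48) + 172.8 = 583.2 kN. φR_n = 0.75 × 583.2 = 437.4 kN.
Governing: min(848.7, 991.4, 226.8, 357.7, 437.4) = 226.8 kN → net-section rupture.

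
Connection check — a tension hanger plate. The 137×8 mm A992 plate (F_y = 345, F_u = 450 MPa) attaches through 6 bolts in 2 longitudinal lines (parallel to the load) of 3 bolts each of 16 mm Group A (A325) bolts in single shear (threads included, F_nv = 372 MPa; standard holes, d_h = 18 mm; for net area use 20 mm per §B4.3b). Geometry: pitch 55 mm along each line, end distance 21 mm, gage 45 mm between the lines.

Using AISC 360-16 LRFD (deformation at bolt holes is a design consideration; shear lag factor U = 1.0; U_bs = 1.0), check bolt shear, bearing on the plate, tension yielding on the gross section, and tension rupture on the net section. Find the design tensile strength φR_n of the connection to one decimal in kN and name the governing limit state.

261.9 kN (net-section rupture governs)

Bolt shear: A_b = π(16)²/4 = 201.06 mm². φR_n = 0.75 × 372 × 201.06 × 6 × 1 = 336.6 kN.
Bearing (8 mm plate, F_u = 450 MPa): end bolts L_c = 21 − 18/2 = 12, R_n = min(1.2×12×8×450, 2.4×16×8×450) = 51.84 kN/bolt; interior L_c = 55 − 18 = 37, R_n = 138.24 kN/bolt. φR_n = 0.75 × (2×51.84 + 4×138.24) = 492.5 kN.
Tension yield (gross): A_g = 137×8 = 1096 mm². φR_n = 0.90 × 345 × 1096 = 340.3 kN.
Tension rupture (net): A_n = (137 − 2×20)×8 = 776 mm² (U = 1.0, A_e = A_n). φR_n = 0.75 × 450 × 776 = 261.9 kN.
Governing: min(336.6, 492.5, 340.3, 261.9) = 261.9 kN → net-section rupture.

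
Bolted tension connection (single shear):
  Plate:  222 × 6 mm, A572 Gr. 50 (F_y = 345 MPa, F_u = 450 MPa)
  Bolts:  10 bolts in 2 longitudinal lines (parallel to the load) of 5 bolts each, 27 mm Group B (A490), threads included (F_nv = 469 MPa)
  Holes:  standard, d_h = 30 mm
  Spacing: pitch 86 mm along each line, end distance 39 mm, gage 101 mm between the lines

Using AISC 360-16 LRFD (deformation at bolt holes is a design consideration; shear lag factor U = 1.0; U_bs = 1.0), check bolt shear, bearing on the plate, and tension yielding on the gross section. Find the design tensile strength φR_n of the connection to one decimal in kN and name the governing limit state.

413.6 kN (gross-section yield governs)

Bolt shear: A_b = π(27)²/4 = 572.56 mm². φR_n = 0.75 × 469 × 572.56 × 10 × 1 = 2014.0 kN.
Bearing (6 mm plate, F_u = 450 MPa): end bolts L_c = 39 − 30/2 = 24, R_n = min(1.2×24×6×450, 2.4×27×6×450) = 77.76 kN/bolt; interior L_c = 86 − 30 = 56, R_n = 174.96 kN/bolt. φR_n = 0.75 × (2×77.76 + 8×174.96) = 1166.4 kN.
Tension yield (gross): A_g = 222×6 = 1332 mm². φR_n = 0.90 × 345 × 1332 = 413.6 kN.
Governing: min(2014.0, 1166.4, 413.6) = 413.6 kN → gross-section yield.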